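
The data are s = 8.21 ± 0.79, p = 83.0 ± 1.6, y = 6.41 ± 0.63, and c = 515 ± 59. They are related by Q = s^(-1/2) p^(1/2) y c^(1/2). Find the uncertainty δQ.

Relative error in a monomial: (δQ/Q)² = Σ (nᵢ · δxᵢ/xᵢ)².
  (−½·δs/s)² = (-0.5×0.0962)² = 0.00231;  (½·δp/p)² = (0.5×0.0193)² = 9.29e-05;  (1·δy/y)² = (1×0.0983)² = 0.00966;  (½·δc/c)² = (0.5×0.115)² = 0.00328
δQ/Q = √(0.0153) = 0.124
Q = 463, so δQ = 0.124 × 463 = 57.3.

57.3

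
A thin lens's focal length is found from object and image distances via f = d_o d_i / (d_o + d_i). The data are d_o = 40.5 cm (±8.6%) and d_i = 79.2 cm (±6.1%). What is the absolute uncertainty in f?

∂f/∂d_o = (d_i/(d_o+d_i))² = 0.438;  ∂f/∂d_i = (d_o/(d_o+d_i))² = 0.114
δf = √((∂f/∂d_o · δd_o)² + (∂f/∂d_i · δd_i)²) = √(2.33 + 0.306) = 1.62 cm

1.62 cm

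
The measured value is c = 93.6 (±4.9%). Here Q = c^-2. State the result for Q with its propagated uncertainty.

Relative error in a monomial: (δQ/Q)² = Σ (nᵢ · δxᵢ/xᵢ)².
  (-2·δc/c)² = (-2×0.0490)² = 0.00960
δQ/Q = √(0.00960) = 0.0980
Q = 0.000114, so δQ = 0.0980 × 0.000114 = 1.12e-05.

(1.14 ± 0.112) × 10^-4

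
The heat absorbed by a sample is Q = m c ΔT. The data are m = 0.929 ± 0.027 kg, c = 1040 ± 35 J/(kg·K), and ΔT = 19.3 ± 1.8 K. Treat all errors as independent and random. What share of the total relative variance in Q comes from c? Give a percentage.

10.6%

(δQ/Q)² = (1·δm/m)² + (1·δc/c)² + (1·δΔT/ΔT)²
  m term: (1×0.0291)² = 0.000845
  c term: (1×0.0337)² = 0.00113
  ΔT term: (1×0.0933)² = 0.00870
Total = 0.0107. Share from c = 0.00113/0.0107 = 0.106.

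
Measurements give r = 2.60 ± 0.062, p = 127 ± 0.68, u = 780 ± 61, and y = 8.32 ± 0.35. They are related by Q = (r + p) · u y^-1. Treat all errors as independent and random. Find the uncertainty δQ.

1080

Let w = r + p = 130. δw = √(δr² + δp²) = √(0.00384 + 0.462) = 0.683, so δw/w = 0.00527.
Q is then a monomial in w, u, y:
δQ/Q = √((δw/w)² + (1·δu/u)² + (-1·δy/y)²) = √(2.78e-05 + 0.00612 + 0.00177) = 0.0890
Q = 12100, so δQ = 0.0890 × 12100 = 1080.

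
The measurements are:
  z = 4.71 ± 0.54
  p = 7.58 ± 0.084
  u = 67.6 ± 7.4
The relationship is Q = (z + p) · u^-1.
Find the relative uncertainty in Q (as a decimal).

Let w = z + p = 12.3. δw = √(δz² + δp²) = √(0.292 + 0.00706) = 0.546, so δw/w = 0.0445.
Q is then a monomial in w, u:
δQ/Q = √((δw/w)² + (-1·δu/u)²) = √(0.00198 + 0.0120) = 0.118

0.118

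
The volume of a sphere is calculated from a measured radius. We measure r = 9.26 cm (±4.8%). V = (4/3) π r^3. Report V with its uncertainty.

Since V is a product/quotient, work with relative uncertainties:
  (3·δr/r)² = (3×0.0480)² = 0.0207
δV/V = √(0.0207) = 0.144
V = 3330 cm^3, so δV = 0.144 × 3330 = 479 cm^3.

3330 ± 479 cm^3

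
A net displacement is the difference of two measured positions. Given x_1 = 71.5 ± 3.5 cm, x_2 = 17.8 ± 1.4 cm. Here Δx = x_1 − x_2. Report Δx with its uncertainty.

53.7 ± 3.77 cm

For a sum/difference, combine absolute errors in quadrature:
  (δx_1)² = 12.2;  (δx_2)² = 1.96
δΔx = √(14.2) = 3.77 cm
Δx = 53.7 cm.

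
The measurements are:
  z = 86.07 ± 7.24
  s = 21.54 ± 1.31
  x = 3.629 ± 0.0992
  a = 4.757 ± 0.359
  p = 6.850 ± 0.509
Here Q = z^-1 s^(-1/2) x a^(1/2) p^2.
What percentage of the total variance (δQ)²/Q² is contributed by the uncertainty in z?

(δQ/Q)² = (-1·δz/z)² + (−½·δs/s)² + (1·δx/x)² + (½·δa/a)² + (2·δp/p)²
  z term: (-1×0.0841)² = 0.00708
  s term: (-0.5×0.0608)² = 0.000925
  x term: (1×0.0273)² = 0.000747
  a term: (0.5×0.0755)² = 0.00142
  p term: (2×0.0743)² = 0.0221
Total = 0.0323. Share from z = 0.00708/0.0323 = 0.219.

21.9%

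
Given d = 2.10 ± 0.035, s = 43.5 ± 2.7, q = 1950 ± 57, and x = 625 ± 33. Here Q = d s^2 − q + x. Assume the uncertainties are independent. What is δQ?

502

Let p = d·s^2 = 3970. δp/p = √((1·δd/d)² + (2·δs/s)²) = √(0.000278 + 0.0154) = 0.125, so δp = 498.
Q = p − q + x: δQ = √(δp² + δq² + δx²) = √(2.48e+05 + 3250 + 1090) = 502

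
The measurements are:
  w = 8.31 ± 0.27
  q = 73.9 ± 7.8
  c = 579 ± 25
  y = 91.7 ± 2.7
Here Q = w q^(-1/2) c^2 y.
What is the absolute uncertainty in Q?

For a monomial Q ∝ w, q^(-1/2), c^2, y, fractional errors add in quadrature:
  (1·δw/w)² = (1×0.0325)² = 0.00106;  (−½·δq/q)² = (-0.5×0.106)² = 0.00279;  (2·δc/c)² = (2×0.0432)² = 0.00746;  (1·δy/y)² = (1×0.0294)² = 0.000867
δQ/Q = √(0.0122) = 0.110
Q = 2.97e+07, so δQ = 0.110 × 2.97e+07 = 3.28e+06.

3.28e+06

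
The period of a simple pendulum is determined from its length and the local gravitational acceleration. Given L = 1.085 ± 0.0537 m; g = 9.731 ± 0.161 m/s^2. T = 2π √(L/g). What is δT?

T is a product of powers, so relative uncertainties combine in quadrature:
  (½·δL/L)² = (0.5×0.0495)² = 0.000612;  (−½·δg/g)² = (-0.5×0.0165)² = 6.84e-05
δT/T = √(0.000681) = 0.0261
T = 2.098 s, so δT = 0.0261 × 2.098 = 0.0547 s.

0.0547 s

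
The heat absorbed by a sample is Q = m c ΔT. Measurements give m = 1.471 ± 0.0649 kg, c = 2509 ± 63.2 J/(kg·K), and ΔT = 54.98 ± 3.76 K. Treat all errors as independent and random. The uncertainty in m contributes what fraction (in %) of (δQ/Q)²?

26.8%

(δQ/Q)² = (1·δm/m)² + (1·δc/c)² + (1·δΔT/ΔT)²
  m term: (1×0.0441)² = 0.00195
  c term: (1×0.0252)² = 0.000635
  ΔT term: (1×0.0684)² = 0.00468
Total = 0.00726. Share from m = 0.00195/0.00726 = 0.268.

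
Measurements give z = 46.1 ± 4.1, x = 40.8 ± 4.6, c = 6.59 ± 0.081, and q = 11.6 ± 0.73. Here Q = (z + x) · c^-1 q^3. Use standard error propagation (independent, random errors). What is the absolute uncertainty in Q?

Let u = z + x = 86.9. δu = √(δz² + δx²) = √(16.8 + 21.2) = 6.16, so δu/u = 0.0709.
Q is then a monomial in u, c, q:
δQ/Q = √((δu/u)² + (-1·δc/c)² + (3·δq/q)²) = √(0.00503 + 0.000151 + 0.0356) = 0.202
Q = 20600, so δQ = 0.202 × 20600 = 4160.

4160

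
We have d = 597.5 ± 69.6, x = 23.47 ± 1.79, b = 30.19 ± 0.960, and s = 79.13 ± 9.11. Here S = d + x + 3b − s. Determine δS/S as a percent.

11.1%

Absolute uncertainties add in quadrature for a linear combination:
  (δd)² = 4840;  (δx)² = 3.20;  (3·δb)² = 8.29;  (δs)² = 83.0
δS = √(4940) = 70.3
S = 632.4, so δS/S = 70.3/632.4 = 0.111.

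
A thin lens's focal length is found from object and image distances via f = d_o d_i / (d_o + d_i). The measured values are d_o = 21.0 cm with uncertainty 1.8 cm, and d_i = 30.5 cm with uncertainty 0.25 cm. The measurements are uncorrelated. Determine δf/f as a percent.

5.09%

∂f/∂d_o = (d_i/(d_o+d_i))² = 0.351;  ∂f/∂d_i = (d_o/(d_o+d_i))² = 0.166
δf = √((∂f/∂d_o · δd_o)² + (∂f/∂d_i · δd_i)²) = √(0.399 + 0.00173) = 0.633 cm
f = 12.4 cm, so δf/f = 0.633/12.4 = 0.0509.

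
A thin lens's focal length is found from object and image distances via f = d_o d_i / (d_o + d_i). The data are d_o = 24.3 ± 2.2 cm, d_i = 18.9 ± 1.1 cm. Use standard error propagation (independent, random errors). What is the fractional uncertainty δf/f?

∂f/∂d_o = (d_i/(d_o+d_i))² = 0.191;  ∂f/∂d_i = (d_o/(d_o+d_i))² = 0.316
δf = √((∂f/∂d_o · δd_o)² + (∂f/∂d_i · δd_i)²) = √(0.177 + 0.121) = 0.546 cm
f = 10.6 cm, so δf/f = 0.546/10.6 = 0.0514.

0.0514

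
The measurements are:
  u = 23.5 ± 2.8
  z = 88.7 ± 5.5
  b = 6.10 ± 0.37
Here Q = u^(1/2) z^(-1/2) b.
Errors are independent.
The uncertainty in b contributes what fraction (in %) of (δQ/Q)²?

44.9%

(δQ/Q)² = (½·δu/u)² + (−½·δz/z)² + (1·δb/b)²
  u term: (0.5×0.119)² = 0.00355
  z term: (-0.5×0.0620)² = 0.000961
  b term: (1×0.0607)² = 0.00368
Total = 0.00819. Share from b = 0.00368/0.00819 = 0.449.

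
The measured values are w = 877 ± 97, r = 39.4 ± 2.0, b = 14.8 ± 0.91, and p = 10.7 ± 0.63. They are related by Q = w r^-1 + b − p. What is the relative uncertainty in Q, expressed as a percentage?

Let h = w·r^-1 = 22.3. δh/h = √((1·δw/w)² + (-1·δr/r)²) = √(0.0122 + 0.00258) = 0.122, so δh = 2.71.
Q = h + b − p: δQ = √(δh² + δb² + δp²) = √(7.34 + 0.828 + 0.397) = 2.93
Q = 26.4, so δQ/Q = 2.93/26.4 = 0.111.

11.1%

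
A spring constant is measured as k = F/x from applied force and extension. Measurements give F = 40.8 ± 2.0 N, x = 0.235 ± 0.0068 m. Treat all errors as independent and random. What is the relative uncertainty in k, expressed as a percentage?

5.69%

For a monomial k ∝ F, x^-1, fractional errors add in quadrature:
  (1·δF/F)² = (1×0.0490)² = 0.00240;  (-1·δx/x)² = (-1×0.0289)² = 0.000837
δk/k = √(0.00324) = 0.0569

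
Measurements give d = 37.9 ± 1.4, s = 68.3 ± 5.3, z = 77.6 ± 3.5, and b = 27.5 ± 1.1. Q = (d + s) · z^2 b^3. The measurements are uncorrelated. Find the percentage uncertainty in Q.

Let u = d + s = 106. δu = √(δd² + δs²) = √(1.96 + 28.1) = 5.48, so δu/u = 0.0516.
Q is then a monomial in u, z, b:
δQ/Q = √((δu/u)² + (2·δz/z)² + (3·δb/b)²) = √(0.00266 + 0.00814 + 0.0144) = 0.159

15.9%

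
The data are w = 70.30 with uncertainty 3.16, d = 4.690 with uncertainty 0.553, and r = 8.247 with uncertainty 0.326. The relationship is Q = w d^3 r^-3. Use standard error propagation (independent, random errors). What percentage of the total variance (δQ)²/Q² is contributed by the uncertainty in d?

88.6%

(δQ/Q)² = (1·δw/w)² + (3·δd/d)² + (-3·δr/r)²
  w term: (1×0.0450)² = 0.00202
  d term: (3×0.118)² = 0.125
  r term: (-3×0.0395)² = 0.0141
Total = 0.141. Share from d = 0.125/0.141 = 0.886.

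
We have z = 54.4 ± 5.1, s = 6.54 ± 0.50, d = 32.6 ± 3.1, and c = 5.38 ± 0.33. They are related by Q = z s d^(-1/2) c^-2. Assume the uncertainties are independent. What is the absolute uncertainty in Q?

Each factor contributes (exponent × relative error)² to (δQ/Q)²:
  (1·δz/z)² = (1×0.0938)² = 0.00879;  (1·δs/s)² = (1×0.0765)² = 0.00584;  (−½·δd/d)² = (-0.5×0.0951)² = 0.00226;  (-2·δc/c)² = (-2×0.0613)² = 0.0150
δQ/Q = √(0.0319) = 0.179
Q = 2.15, so δQ = 0.179 × 2.15 = 0.385.

0.385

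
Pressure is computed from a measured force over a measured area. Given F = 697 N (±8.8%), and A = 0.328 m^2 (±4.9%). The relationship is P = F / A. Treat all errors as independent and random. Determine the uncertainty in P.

Each factor contributes (exponent × relative error)² to (δP/P)²:
  (1·δF/F)² = (1×0.0880)² = 0.00774;  (-1·δA/A)² = (-1×0.0490)² = 0.00240
δP/P = √(0.0101) = 0.101
P = 2120 Pa, so δP = 0.101 × 2120 = 214 Pa.

214 Pa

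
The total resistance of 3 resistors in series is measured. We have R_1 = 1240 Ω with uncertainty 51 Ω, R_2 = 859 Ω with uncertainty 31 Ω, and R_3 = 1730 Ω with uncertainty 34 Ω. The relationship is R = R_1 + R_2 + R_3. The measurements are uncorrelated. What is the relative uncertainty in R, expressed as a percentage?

Sums and differences: (δR)² = Σ (cᵢ δxᵢ)².
  (δR_1)² = 2600;  (δR_2)² = 961;  (δR_3)² = 1160
δR = √(4720) = 68.7 Ω
R = 3830 Ω, so δR/R = 68.7/3830 = 0.0179.

1.79%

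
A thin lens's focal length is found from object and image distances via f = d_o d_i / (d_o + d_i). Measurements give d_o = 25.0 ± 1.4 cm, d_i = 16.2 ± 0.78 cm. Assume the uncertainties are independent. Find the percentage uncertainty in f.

3.66%

∂f/∂d_o = (d_i/(d_o+d_i))² = 0.155;  ∂f/∂d_i = (d_o/(d_o+d_i))² = 0.368
δf = √((∂f/∂d_o · δd_o)² + (∂f/∂d_i · δd_i)²) = √(0.0469 + 0.0825) = 0.360 cm
f = 9.83 cm, so δf/f = 0.360/9.83 = 0.0366.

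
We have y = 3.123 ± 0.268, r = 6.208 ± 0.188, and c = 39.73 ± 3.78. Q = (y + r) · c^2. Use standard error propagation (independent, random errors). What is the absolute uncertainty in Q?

2850

Let u = y + r = 9.331. δu = √(δy² + δr²) = √(0.0718 + 0.0353) = 0.327, so δu/u = 0.0351.
Q is then a monomial in u, c:
δQ/Q = √((δu/u)² + (2·δc/c)²) = √(0.00123 + 0.0362) = 0.193
Q = 14730, so δQ = 0.193 × 14730 = 2850.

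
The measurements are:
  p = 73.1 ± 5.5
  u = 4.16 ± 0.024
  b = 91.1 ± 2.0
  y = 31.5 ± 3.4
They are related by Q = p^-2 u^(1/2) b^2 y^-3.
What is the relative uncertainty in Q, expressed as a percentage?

36.0%

Products/powers → add relative errors in quadrature, weighted by exponent:
  (-2·δp/p)² = (-2×0.0752)² = 0.0226;  (½·δu/u)² = (0.5×0.00577)² = 8.32e-06;  (2·δb/b)² = (2×0.0220)² = 0.00193;  (-3·δy/y)² = (-3×0.108)² = 0.105
δQ/Q = √(0.129) = 0.360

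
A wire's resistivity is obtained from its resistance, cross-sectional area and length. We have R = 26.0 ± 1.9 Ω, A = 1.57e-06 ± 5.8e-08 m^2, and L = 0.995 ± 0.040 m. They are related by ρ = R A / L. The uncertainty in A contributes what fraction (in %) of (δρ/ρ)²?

(δρ/ρ)² = (1·δR/R)² + (1·δA/A)² + (-1·δL/L)²
  R term: (1×0.0731)² = 0.00534
  A term: (1×0.0369)² = 0.00136
  L term: (-1×0.0402)² = 0.00162
Total = 0.00832. Share from A = 0.00136/0.00832 = 0.164.

16.4%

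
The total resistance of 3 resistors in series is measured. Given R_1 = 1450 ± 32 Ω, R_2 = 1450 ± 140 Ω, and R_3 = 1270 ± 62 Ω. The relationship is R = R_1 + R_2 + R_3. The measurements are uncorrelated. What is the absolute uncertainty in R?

For a sum/difference, combine absolute errors in quadrature:
  (δR_1)² = 1020;  (δR_2)² = 19600;  (δR_3)² = 3840
δR = √(24500) = 156 Ω

156 Ω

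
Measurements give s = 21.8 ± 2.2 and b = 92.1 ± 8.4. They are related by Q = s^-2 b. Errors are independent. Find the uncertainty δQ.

0.0429

Products/powers → add relative errors in quadrature, weighted by exponent:
  (-2·δs/s)² = (-2×0.101)² = 0.0407;  (1·δb/b)² = (1×0.0912)² = 0.00832
δQ/Q = √(0.0491) = 0.221
Q = 0.194, so δQ = 0.221 × 0.194 = 0.0429.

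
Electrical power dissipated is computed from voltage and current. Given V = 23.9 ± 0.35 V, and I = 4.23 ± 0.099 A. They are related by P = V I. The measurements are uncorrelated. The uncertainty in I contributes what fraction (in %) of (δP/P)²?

(δP/P)² = (1·δV/V)² + (1·δI/I)²
  V term: (1×0.0146)² = 0.000214
  I term: (1×0.0234)² = 0.000548
Total = 0.000762. Share from I = 0.000548/0.000762 = 0.719.

71.9%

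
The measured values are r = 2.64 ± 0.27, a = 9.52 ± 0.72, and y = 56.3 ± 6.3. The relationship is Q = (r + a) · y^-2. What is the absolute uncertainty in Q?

0.000892

Let u = r + a = 12.2. δu = √(δr² + δa²) = √(0.0729 + 0.518) = 0.769, so δu/u = 0.0632.
Q is then a monomial in u, y:
δQ/Q = √((δu/u)² + (-2·δy/y)²) = √(0.00400 + 0.0501) = 0.233
Q = 0.00384, so δQ = 0.233 × 0.00384 = 0.000892.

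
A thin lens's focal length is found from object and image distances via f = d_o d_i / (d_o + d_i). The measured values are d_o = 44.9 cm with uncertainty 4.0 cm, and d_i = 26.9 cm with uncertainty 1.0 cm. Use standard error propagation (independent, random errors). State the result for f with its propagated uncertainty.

16.8 ± 0.684 cm

∂f/∂d_o = (d_i/(d_o+d_i))² = 0.140;  ∂f/∂d_i = (d_o/(d_o+d_i))² = 0.391
δf = √((∂f/∂d_o · δd_o)² + (∂f/∂d_i · δd_i)²) = √(0.315 + 0.153) = 0.684 cm
f = 16.8 cm.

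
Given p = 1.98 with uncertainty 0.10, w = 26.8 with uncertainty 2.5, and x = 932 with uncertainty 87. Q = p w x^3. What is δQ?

Q is a product of powers, so relative uncertainties combine in quadrature:
  (1·δp/p)² = (1×0.0505)² = 0.00255;  (1·δw/w)² = (1×0.0933)² = 0.00870;  (3·δx/x)² = (3×0.0933)² = 0.0784
δQ/Q = √(0.0897) = 0.299
Q = 4.3e+10, so δQ = 0.299 × 4.3e+10 = 1.29e+10.

1.29e+10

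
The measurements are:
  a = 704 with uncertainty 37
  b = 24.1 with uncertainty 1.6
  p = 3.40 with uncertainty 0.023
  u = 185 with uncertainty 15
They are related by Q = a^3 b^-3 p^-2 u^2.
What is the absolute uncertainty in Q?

2.23e+07

For a monomial Q ∝ a^3, b^-3, p^-2, u^2, fractional errors add in quadrature:
  (3·δa/a)² = (3×0.0526)² = 0.0249;  (-3·δb/b)² = (-3×0.0664)² = 0.0397;  (-2·δp/p)² = (-2×0.00676)² = 0.000183;  (2·δu/u)² = (2×0.0811)² = 0.0263
δQ/Q = √(0.0910) = 0.302
Q = 7.38e+07, so δQ = 0.302 × 7.38e+07 = 2.23e+07.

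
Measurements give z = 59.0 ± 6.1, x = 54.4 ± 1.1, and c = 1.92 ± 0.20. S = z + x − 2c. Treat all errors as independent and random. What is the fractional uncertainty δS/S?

S is a linear combination, so absolute uncertainties add in quadrature:
  (δz)² = 37.2;  (δx)² = 1.21;  (2·δc)² = 0.160
δS = √(38.6) = 6.21
S = 110, so δS/S = 6.21/110 = 0.0567.

0.0567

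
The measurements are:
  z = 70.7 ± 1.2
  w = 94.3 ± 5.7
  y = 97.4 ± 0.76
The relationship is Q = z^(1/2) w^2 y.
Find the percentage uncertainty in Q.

Products/powers → add relative errors in quadrature, weighted by exponent:
  (½·δz/z)² = (0.5×0.0170)² = 7.2e-05;  (2·δw/w)² = (2×0.0604)² = 0.0146;  (1·δy/y)² = (1×0.00780)² = 6.09e-05
δQ/Q = √(0.0147) = 0.121

12.1%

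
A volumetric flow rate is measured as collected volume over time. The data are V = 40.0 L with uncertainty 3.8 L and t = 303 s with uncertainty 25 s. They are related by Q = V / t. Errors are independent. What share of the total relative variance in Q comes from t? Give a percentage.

(δQ/Q)² = (1·δV/V)² + (-1·δt/t)²
  V term: (1×0.0950)² = 0.00903
  t term: (-1×0.0825)² = 0.00681
Total = 0.0158. Share from t = 0.00681/0.0158 = 0.430.

43.0%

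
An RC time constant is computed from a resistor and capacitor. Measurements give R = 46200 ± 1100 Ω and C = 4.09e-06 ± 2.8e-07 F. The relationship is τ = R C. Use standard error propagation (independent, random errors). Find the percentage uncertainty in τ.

τ is a product of powers, so relative uncertainties combine in quadrature:
  (1·δR/R)² = (1×0.0238)² = 0.000567;  (1·δC/C)² = (1×0.0685)² = 0.00469
δτ/τ = √(0.00525) = 0.0725

7.25%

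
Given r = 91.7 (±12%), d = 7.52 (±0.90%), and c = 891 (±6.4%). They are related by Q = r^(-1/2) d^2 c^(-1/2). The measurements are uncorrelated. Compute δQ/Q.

0.0703

For a monomial Q ∝ r^(-1/2), d^2, c^(-1/2), fractional errors add in quadrature:
  (−½·δr/r)² = (-0.5×0.120)² = 0.00360;  (2·δd/d)² = (2×0.00900)² = 0.000324;  (−½·δc/c)² = (-0.5×0.0640)² = 0.00102
δQ/Q = √(0.00495) = 0.0703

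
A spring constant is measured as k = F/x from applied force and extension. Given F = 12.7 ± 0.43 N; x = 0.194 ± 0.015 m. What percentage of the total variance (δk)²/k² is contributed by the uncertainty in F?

16.1%

(δk/k)² = (1·δF/F)² + (-1·δx/x)²
  F term: (1×0.0339)² = 0.00115
  x term: (-1×0.0773)² = 0.00598
Total = 0.00712. Share from F = 0.00115/0.00712 = 0.161.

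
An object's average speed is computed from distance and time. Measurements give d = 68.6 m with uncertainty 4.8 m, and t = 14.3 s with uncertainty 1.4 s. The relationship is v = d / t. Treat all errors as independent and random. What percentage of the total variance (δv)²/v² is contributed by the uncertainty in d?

(δv/v)² = (1·δd/d)² + (-1·δt/t)²
  d term: (1×0.0700)² = 0.00490
  t term: (-1×0.0979)² = 0.00958
Total = 0.0145. Share from d = 0.00490/0.0145 = 0.338.

33.8%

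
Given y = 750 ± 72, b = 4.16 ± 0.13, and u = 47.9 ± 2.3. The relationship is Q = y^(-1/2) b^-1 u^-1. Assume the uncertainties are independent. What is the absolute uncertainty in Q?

1.37e-05

Relative error in a monomial: (δQ/Q)² = Σ (nᵢ · δxᵢ/xᵢ)².
  (−½·δy/y)² = (-0.5×0.0960)² = 0.00230;  (-1·δb/b)² = (-1×0.0312)² = 0.000977;  (-1·δu/u)² = (-1×0.0480)² = 0.00231
δQ/Q = √(0.00559) = 0.0747
Q = 0.000183, so δQ = 0.0747 × 0.000183 = 1.37e-05.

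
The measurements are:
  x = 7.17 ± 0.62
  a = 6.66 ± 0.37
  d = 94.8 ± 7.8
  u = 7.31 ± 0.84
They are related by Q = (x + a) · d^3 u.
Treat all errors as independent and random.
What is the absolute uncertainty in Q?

Let w = x + a = 13.8. δw = √(δx² + δa²) = √(0.384 + 0.137) = 0.722, so δw/w = 0.0522.
Q is then a monomial in w, d, u:
δQ/Q = √((δw/w)² + (3·δd/d)² + (1·δu/u)²) = √(0.00273 + 0.0609 + 0.0132) = 0.277
Q = 8.61e+07, so δQ = 0.277 × 8.61e+07 = 2.39e+07.

2.39e+07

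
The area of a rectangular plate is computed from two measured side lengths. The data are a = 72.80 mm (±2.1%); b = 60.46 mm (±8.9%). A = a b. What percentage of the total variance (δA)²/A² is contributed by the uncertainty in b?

94.7%

(δA/A)² = (1·δa/a)² + (1·δb/b)²
  a term: (1×0.0210)² = 0.000441
  b term: (1×0.0890)² = 0.00792
Total = 0.00836. Share from b = 0.00792/0.00836 = 0.947.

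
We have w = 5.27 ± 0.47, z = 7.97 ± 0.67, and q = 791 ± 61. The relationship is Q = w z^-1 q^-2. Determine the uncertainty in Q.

2.08e-07

Q is a product of powers, so relative uncertainties combine in quadrature:
  (1·δw/w)² = (1×0.0892)² = 0.00795;  (-1·δz/z)² = (-1×0.0841)² = 0.00707;  (-2·δq/q)² = (-2×0.0771)² = 0.0238
δQ/Q = √(0.0388) = 0.197
Q = 1.06e-06, so δQ = 0.197 × 1.06e-06 = 2.08e-07.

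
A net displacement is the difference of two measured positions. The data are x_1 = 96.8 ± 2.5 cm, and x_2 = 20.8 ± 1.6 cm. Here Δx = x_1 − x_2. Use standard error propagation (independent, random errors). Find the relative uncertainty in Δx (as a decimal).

For a sum/difference, combine absolute errors in quadrature:
  (δx_1)² = 6.25;  (δx_2)² = 2.56
δΔx = √(8.81) = 2.97 cm
Δx = 76.0 cm, so δΔx/Δx = 2.97/76.0 = 0.0391.

0.0391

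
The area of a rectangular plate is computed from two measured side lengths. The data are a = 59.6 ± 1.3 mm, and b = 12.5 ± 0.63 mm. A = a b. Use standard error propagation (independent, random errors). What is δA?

40.9 mm^2

Products/powers → add relative errors in quadrature, weighted by exponent:
  (1·δa/a)² = (1×0.0218)² = 0.000476;  (1·δb/b)² = (1×0.0504)² = 0.00254
δA/A = √(0.00302) = 0.0549
A = 745 mm^2, so δA = 0.0549 × 745 = 40.9 mm^2.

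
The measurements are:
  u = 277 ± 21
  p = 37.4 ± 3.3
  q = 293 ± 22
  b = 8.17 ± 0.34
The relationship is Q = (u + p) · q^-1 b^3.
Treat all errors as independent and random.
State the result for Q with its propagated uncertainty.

Let w = u + p = 314. δw = √(δu² + δp²) = √(441 + 10.9) = 21.3, so δw/w = 0.0676.
Q is then a monomial in w, q, b:
δQ/Q = √((δw/w)² + (-1·δq/q)² + (3·δb/b)²) = √(0.00457 + 0.00564 + 0.0156) = 0.161
Q = 585, so δQ = 0.161 × 585 = 94.0.

585 ± 94.0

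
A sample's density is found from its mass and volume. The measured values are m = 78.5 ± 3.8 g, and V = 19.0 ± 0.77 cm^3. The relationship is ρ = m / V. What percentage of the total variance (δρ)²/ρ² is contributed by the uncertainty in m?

58.8%

(δρ/ρ)² = (1·δm/m)² + (-1·δV/V)²
  m term: (1×0.0484)² = 0.00234
  V term: (-1×0.0405)² = 0.00164
Total = 0.00399. Share from m = 0.00234/0.00399 = 0.588.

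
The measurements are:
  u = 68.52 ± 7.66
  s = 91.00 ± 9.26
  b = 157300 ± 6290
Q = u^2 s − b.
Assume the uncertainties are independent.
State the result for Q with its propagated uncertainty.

Let p = u^2·s = 427200. δp/p = √((2·δu/u)² + (1·δs/s)²) = √(0.0500 + 0.0104) = 0.246, so δp = 1.05e+05.
Q = p − b: δQ = √(δp² + δb²) = √(1.1e+10 + 3.96e+07) = 1.05e+05
Q = 269900.

(2.699 ± 1.05) × 10^5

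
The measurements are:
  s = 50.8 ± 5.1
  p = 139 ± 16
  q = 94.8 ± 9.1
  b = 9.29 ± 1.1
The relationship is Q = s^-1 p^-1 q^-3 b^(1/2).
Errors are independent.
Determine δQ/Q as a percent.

33.1%

Products/powers → add relative errors in quadrature, weighted by exponent:
  (-1·δs/s)² = (-1×0.100)² = 0.0101;  (-1·δp/p)² = (-1×0.115)² = 0.0132;  (-3·δq/q)² = (-3×0.0960)² = 0.0829;  (½·δb/b)² = (0.5×0.118)² = 0.00351
δQ/Q = √(0.110) = 0.331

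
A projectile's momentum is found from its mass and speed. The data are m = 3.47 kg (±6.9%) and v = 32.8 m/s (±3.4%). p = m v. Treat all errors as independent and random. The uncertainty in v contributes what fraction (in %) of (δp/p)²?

(δp/p)² = (1·δm/m)² + (1·δv/v)²
  m term: (1×0.0690)² = 0.00476
  v term: (1×0.0340)² = 0.00116
Total = 0.00592. Share from v = 0.00116/0.00592 = 0.195.

19.5%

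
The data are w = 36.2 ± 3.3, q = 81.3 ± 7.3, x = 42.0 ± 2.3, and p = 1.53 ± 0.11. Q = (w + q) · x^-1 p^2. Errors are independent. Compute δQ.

1.10

Let u = w + q = 118. δu = √(δw² + δq²) = √(10.9 + 53.3) = 8.01, so δu/u = 0.0682.
Q is then a monomial in u, x, p:
δQ/Q = √((δu/u)² + (-1·δx/x)² + (2·δp/p)²) = √(0.00465 + 0.00300 + 0.0207) = 0.168
Q = 6.55, so δQ = 0.168 × 6.55 = 1.10.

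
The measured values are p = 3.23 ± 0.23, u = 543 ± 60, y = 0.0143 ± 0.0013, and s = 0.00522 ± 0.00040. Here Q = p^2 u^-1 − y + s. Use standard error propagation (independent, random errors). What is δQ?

0.00372

Let w = p^2·u^-1 = 0.0192. δw/w = √((2·δp/p)² + (-1·δu/u)²) = √(0.0203 + 0.0122) = 0.180, so δw = 0.00346.
Q = w − y + s: δQ = √(δw² + δy² + δs²) = √(1.2e-05 + 1.69e-06 + 1.6e-07) = 0.00372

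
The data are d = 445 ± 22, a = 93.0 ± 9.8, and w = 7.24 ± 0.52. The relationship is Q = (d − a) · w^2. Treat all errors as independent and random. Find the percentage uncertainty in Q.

15.9%

Let u = d − a = 352. δu = √(δd² + δa²) = √(484 + 96.0) = 24.1, so δu/u = 0.0684.
Q is then a monomial in u, w:
δQ/Q = √((δu/u)² + (2·δw/w)²) = √(0.00468 + 0.0206) = 0.159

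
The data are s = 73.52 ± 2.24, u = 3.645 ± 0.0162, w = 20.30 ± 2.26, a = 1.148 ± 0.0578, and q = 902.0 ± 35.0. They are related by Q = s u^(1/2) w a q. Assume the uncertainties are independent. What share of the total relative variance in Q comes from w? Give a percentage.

71.4%

(δQ/Q)² = (1·δs/s)² + (½·δu/u)² + (1·δw/w)² + (1·δa/a)² + (1·δq/q)²
  s term: (1×0.0305)² = 0.000928
  u term: (0.5×0.00444)² = 4.94e-06
  w term: (1×0.111)² = 0.0124
  a term: (1×0.0503)² = 0.00253
  q term: (1×0.0388)² = 0.00151
Total = 0.0174. Share from w = 0.0124/0.0174 = 0.714.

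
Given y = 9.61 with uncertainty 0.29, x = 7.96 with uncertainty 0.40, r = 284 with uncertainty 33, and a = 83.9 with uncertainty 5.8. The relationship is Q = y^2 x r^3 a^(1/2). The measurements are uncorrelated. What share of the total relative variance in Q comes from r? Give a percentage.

(δQ/Q)² = (2·δy/y)² + (1·δx/x)² + (3·δr/r)² + (½·δa/a)²
  y term: (2×0.0302)² = 0.00364
  x term: (1×0.0503)² = 0.00253
  r term: (3×0.116)² = 0.122
  a term: (0.5×0.0691)² = 0.00119
Total = 0.129. Share from r = 0.122/0.129 = 0.943.

94.3%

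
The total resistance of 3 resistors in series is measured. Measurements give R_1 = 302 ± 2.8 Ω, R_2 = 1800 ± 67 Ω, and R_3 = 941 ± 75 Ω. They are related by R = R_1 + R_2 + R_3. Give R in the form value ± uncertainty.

Sums and differences: (δR)² = Σ (cᵢ δxᵢ)².
  (δR_1)² = 7.84;  (δR_2)² = 4490;  (δR_3)² = 5620
δR = √(10100) = 101 Ω
R = 3040 Ω.

3040 ± 101 Ω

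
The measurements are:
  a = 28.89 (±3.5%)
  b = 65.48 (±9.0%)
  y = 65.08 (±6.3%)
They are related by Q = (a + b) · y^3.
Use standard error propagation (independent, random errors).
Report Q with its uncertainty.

(2.601 ± 0.519) × 10^7

Let u = a + b = 94.37. δu = √(δa² + δb²) = √(1.02 + 34.7) = 5.98, so δu/u = 0.0634.
Q is then a monomial in u, y:
δQ/Q = √((δu/u)² + (3·δy/y)²) = √(0.00401 + 0.0357) = 0.199
Q = 2.601e+07, so δQ = 0.199 × 2.601e+07 = 5.19e+06.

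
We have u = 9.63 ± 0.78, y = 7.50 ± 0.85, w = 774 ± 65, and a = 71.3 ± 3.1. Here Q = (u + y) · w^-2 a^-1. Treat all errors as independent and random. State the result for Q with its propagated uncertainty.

(4.01 ± 0.746) × 10^-7

Let h = u + y = 17.1. δh = √(δu² + δy²) = √(0.608 + 0.722) = 1.15, so δh/h = 0.0673.
Q is then a monomial in h, w, a:
δQ/Q = √((δh/h)² + (-2·δw/w)² + (-1·δa/a)²) = √(0.00454 + 0.0282 + 0.00189) = 0.186
Q = 4.01e-07, so δQ = 0.186 × 4.01e-07 = 7.46e-08.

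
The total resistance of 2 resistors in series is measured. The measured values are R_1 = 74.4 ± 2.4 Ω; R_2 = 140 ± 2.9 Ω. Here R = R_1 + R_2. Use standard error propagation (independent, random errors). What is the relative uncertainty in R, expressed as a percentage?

1.76%

Absolute uncertainties add in quadrature for a linear combination:
  (δR_1)² = 5.76;  (δR_2)² = 8.41
δR = √(14.2) = 3.76 Ω
R = 214 Ω, so δR/R = 3.76/214 = 0.0176.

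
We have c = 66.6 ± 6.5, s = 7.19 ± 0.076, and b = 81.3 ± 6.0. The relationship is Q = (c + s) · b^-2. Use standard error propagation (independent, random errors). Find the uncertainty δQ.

Let u = c + s = 73.8. δu = √(δc² + δs²) = √(42.2 + 0.00578) = 6.50, so δu/u = 0.0881.
Q is then a monomial in u, b:
δQ/Q = √((δu/u)² + (-2·δb/b)²) = √(0.00776 + 0.0218) = 0.172
Q = 0.0112, so δQ = 0.172 × 0.0112 = 0.00192.

0.00192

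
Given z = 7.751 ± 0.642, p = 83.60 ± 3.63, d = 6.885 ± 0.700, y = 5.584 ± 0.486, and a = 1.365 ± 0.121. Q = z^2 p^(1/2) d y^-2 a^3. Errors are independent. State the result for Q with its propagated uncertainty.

308.5 ± 115

Q is a product of powers, so relative uncertainties combine in quadrature:
  (2·δz/z)² = (2×0.0828)² = 0.0274;  (½·δp/p)² = (0.5×0.0434)² = 0.000471;  (1·δd/d)² = (1×0.102)² = 0.0103;  (-2·δy/y)² = (-2×0.0870)² = 0.0303;  (3·δa/a)² = (3×0.0886)² = 0.0707
δQ/Q = √(0.139) = 0.373
Q = 308.5, so δQ = 0.373 × 308.5 = 115.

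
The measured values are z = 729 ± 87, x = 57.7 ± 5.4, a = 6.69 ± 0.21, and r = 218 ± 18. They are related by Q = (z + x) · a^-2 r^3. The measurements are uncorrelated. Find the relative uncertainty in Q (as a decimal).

0.279

Let u = z + x = 787. δu = √(δz² + δx²) = √(7570 + 29.2) = 87.2, so δu/u = 0.111.
Q is then a monomial in u, a, r:
δQ/Q = √((δu/u)² + (-2·δa/a)² + (3·δr/r)²) = √(0.0123 + 0.00394 + 0.0614) = 0.279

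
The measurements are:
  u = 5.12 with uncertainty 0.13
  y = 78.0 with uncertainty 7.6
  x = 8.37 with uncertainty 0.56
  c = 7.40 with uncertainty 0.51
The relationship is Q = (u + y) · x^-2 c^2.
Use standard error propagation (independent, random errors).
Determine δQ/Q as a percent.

21.3%

Let w = u + y = 83.1. δw = √(δu² + δy²) = √(0.0169 + 57.8) = 7.60, so δw/w = 0.0914.
Q is then a monomial in w, x, c:
δQ/Q = √((δw/w)² + (-2·δx/x)² + (2·δc/c)²) = √(0.00836 + 0.0179 + 0.0190) = 0.213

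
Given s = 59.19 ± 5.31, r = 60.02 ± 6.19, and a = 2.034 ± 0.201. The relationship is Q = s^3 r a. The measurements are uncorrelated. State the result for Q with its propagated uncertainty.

Each factor contributes (exponent × relative error)² to (δQ/Q)²:
  (3·δs/s)² = (3×0.0897)² = 0.0724;  (1·δr/r)² = (1×0.103)² = 0.0106;  (1·δa/a)² = (1×0.0988)² = 0.00977
δQ/Q = √(0.0928) = 0.305
Q = 2.532e+07, so δQ = 0.305 × 2.532e+07 = 7.71e+06.

(2.532 ± 0.771) × 10^7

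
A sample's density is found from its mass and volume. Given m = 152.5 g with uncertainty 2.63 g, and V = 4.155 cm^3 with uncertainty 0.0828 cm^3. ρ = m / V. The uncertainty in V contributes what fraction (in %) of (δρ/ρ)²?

(δρ/ρ)² = (1·δm/m)² + (-1·δV/V)²
  m term: (1×0.0172)² = 0.000297
  V term: (-1×0.0199)² = 0.000397
Total = 0.000695. Share from V = 0.000397/0.000695 = 0.572.

57.2%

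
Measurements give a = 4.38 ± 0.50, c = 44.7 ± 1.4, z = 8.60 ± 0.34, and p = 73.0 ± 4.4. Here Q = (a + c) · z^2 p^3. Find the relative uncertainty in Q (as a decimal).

0.200

Let u = a + c = 49.1. δu = √(δa² + δc²) = √(0.250 + 1.96) = 1.49, so δu/u = 0.0303.
Q is then a monomial in u, z, p:
δQ/Q = √((δu/u)² + (2·δz/z)² + (3·δp/p)²) = √(0.000917 + 0.00625 + 0.0327) = 0.200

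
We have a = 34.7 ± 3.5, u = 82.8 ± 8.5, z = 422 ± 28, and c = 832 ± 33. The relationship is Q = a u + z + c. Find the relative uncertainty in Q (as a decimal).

0.101

Let p = a·u = 2870. δp/p = √((1·δa/a)² + (1·δu/u)²) = √(0.0102 + 0.0105) = 0.144, so δp = 413.
Q = p + z + c: δQ = √(δp² + δz² + δc²) = √(1.71e+05 + 784 + 1090) = 416
Q = 4130, so δQ/Q = 416/4130 = 0.101.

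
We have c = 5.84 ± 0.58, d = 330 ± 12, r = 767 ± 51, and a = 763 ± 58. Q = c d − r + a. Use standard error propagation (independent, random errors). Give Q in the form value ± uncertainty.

Let p = c·d = 1930. δp/p = √((1·δc/c)² + (1·δd/d)²) = √(0.00986 + 0.00132) = 0.106, so δp = 204.
Q = p − r + a: δQ = √(δp² + δr² + δa²) = √(41500 + 2600 + 3360) = 218
Q = 1920.

1920 ± 218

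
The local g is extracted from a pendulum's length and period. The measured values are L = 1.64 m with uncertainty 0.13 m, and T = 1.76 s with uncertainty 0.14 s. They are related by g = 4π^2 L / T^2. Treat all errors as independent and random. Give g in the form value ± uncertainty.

20.9 ± 3.72 m/s^2

Relative error in a monomial: (δg/g)² = Σ (nᵢ · δxᵢ/xᵢ)².
  (1·δL/L)² = (1×0.0793)² = 0.00628;  (-2·δT/T)² = (-2×0.0795)² = 0.0253
δg/g = √(0.0316) = 0.178
g = 20.9 m/s^2, so δg = 0.178 × 20.9 = 3.72 m/s^2.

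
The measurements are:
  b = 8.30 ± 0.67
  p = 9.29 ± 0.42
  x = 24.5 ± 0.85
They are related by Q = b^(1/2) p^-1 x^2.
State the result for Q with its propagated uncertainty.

186 ± 17.1

Relative error in a monomial: (δQ/Q)² = Σ (nᵢ · δxᵢ/xᵢ)².
  (½·δb/b)² = (0.5×0.0807)² = 0.00163;  (-1·δp/p)² = (-1×0.0452)² = 0.00204;  (2·δx/x)² = (2×0.0347)² = 0.00481
δQ/Q = √(0.00849) = 0.0921
Q = 186, so δQ = 0.0921 × 186 = 17.1.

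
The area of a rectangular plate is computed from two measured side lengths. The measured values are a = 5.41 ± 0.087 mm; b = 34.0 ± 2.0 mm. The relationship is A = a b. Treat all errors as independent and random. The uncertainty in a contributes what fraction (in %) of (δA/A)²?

(δA/A)² = (1·δa/a)² + (1·δb/b)²
  a term: (1×0.0161)² = 0.000259
  b term: (1×0.0588)² = 0.00346
Total = 0.00372. Share from a = 0.000259/0.00372 = 0.0695.

6.95%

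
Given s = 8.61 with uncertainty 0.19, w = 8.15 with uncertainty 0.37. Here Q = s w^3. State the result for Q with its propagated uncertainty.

4660 ± 643

Relative error in a monomial: (δQ/Q)² = Σ (nᵢ · δxᵢ/xᵢ)².
  (1·δs/s)² = (1×0.0221)² = 0.000487;  (3·δw/w)² = (3×0.0454)² = 0.0185
δQ/Q = √(0.0190) = 0.138
Q = 4660, so δQ = 0.138 × 4660 = 643.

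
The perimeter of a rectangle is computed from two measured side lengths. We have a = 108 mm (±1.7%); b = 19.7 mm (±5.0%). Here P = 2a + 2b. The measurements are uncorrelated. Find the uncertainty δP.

Sums and differences: (δP)² = Σ (cᵢ δxᵢ)².
  (2·δa)² = 13.5;  (2·δb)² = 3.88
δP = √(17.4) = 4.17 mm

4.17 mm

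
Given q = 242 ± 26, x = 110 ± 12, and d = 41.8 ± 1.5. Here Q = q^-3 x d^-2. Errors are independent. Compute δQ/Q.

For a monomial Q ∝ q^-3, x, d^-2, fractional errors add in quadrature:
  (-3·δq/q)² = (-3×0.107)² = 0.104;  (1·δx/x)² = (1×0.109)² = 0.0119;  (-2·δd/d)² = (-2×0.0359)² = 0.00515
δQ/Q = √(0.121) = 0.348

0.348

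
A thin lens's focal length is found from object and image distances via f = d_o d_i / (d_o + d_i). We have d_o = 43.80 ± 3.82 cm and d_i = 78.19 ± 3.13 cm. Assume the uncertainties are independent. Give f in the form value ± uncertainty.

∂f/∂d_o = (d_i/(d_o+d_i))² = 0.411;  ∂f/∂d_i = (d_o/(d_o+d_i))² = 0.129
δf = √((∂f/∂d_o · δd_o)² + (∂f/∂d_i · δd_i)²) = √(2.46 + 0.163) = 1.62 cm
f = 28.07 cm.

28.07 ± 1.62 cm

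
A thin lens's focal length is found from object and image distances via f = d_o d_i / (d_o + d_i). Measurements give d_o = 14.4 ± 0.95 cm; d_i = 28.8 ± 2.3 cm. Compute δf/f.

∂f/∂d_o = (d_i/(d_o+d_i))² = 0.444;  ∂f/∂d_i = (d_o/(d_o+d_i))² = 0.111
δf = √((∂f/∂d_o · δd_o)² + (∂f/∂d_i · δd_i)²) = √(0.178 + 0.0653) = 0.494 cm
f = 9.60 cm, so δf/f = 0.494/9.60 = 0.0514.

0.0514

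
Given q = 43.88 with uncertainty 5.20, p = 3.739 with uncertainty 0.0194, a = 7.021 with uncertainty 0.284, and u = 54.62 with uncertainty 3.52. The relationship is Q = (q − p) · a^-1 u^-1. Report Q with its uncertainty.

Let w = q − p = 40.14. δw = √(δq² + δp²) = √(27.0 + 0.000376) = 5.20, so δw/w = 0.130.
Q is then a monomial in w, a, u:
δQ/Q = √((δw/w)² + (-1·δa/a)² + (-1·δu/u)²) = √(0.0168 + 0.00164 + 0.00415) = 0.150
Q = 0.1047, so δQ = 0.150 × 0.1047 = 0.0157.

0.1047 ± 0.0157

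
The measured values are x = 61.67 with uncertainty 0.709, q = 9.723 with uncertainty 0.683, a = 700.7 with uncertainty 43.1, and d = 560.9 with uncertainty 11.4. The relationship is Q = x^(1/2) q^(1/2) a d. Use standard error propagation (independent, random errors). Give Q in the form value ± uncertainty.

(9.624 ± 0.711) × 10^6

Since Q is a product/quotient, work with relative uncertainties:
  (½·δx/x)² = (0.5×0.0115)² = 3.3e-05;  (½·δq/q)² = (0.5×0.0702)² = 0.00123;  (1·δa/a)² = (1×0.0615)² = 0.00378;  (1·δd/d)² = (1×0.0203)² = 0.000413
δQ/Q = √(0.00546) = 0.0739
Q = 9.624e+06, so δQ = 0.0739 × 9.624e+06 = 7.11e+05.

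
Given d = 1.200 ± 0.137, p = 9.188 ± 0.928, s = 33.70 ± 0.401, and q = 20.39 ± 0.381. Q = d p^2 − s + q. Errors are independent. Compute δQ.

Let w = d·p^2 = 101.3. δw/w = √((1·δd/d)² + (2·δp/p)²) = √(0.0130 + 0.0408) = 0.232, so δw = 23.5.
Q = w − s + q: δQ = √(δw² + δs² + δq²) = √(553 + 0.161 + 0.145) = 23.5

23.5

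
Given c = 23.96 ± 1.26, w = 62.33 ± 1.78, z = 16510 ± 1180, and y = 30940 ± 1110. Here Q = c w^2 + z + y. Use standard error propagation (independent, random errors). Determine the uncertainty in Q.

7410

Let p = c·w^2 = 93090. δp/p = √((1·δc/c)² + (2·δw/w)²) = √(0.00277 + 0.00326) = 0.0776, so δp = 7230.
Q = p + z + y: δQ = √(δp² + δz² + δy²) = √(5.22e+07 + 1.39e+06 + 1.23e+06) = 7410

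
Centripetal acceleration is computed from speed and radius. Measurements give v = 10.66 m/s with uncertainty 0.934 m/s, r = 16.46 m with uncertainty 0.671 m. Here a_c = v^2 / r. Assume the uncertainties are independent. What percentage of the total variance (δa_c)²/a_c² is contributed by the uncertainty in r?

5.13%

(δa_c/a_c)² = (2·δv/v)² + (-1·δr/r)²
  v term: (2×0.0876)² = 0.0307
  r term: (-1×0.0408)² = 0.00166
Total = 0.0324. Share from r = 0.00166/0.0324 = 0.0513.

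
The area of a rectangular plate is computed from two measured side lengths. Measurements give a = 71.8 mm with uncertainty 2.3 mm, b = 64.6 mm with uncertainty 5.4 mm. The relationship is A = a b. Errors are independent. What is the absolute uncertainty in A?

Relative error in a monomial: (δA/A)² = Σ (nᵢ · δxᵢ/xᵢ)².
  (1·δa/a)² = (1×0.0320)² = 0.00103;  (1·δb/b)² = (1×0.0836)² = 0.00699
δA/A = √(0.00801) = 0.0895
A = 4640 mm^2, so δA = 0.0895 × 4640 = 415 mm^2.

415 mm^2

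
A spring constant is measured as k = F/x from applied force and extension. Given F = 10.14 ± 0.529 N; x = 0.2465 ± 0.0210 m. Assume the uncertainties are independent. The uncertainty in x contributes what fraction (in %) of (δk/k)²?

72.7%

(δk/k)² = (1·δF/F)² + (-1·δx/x)²
  F term: (1×0.0522)² = 0.00272
  x term: (-1×0.0852)² = 0.00726
Total = 0.00998. Share from x = 0.00726/0.00998 = 0.727.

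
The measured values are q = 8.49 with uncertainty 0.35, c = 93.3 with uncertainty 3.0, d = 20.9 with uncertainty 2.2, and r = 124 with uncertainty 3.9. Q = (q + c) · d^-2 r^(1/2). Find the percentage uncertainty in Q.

Let u = q + c = 102. δu = √(δq² + δc²) = √(0.122 + 9.00) = 3.02, so δu/u = 0.0297.
Q is then a monomial in u, d, r:
δQ/Q = √((δu/u)² + (-2·δd/d)² + (½·δr/r)²) = √(0.000880 + 0.0443 + 0.000247) = 0.213

21.3%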